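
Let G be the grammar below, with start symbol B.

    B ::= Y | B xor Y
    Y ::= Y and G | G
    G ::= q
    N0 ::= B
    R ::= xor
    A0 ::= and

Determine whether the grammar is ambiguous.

Only B, Y, G are reachable from B; ignoring the rest: The grammar is stratified — B handles 'xor' (left-recursive), Y handles 'and', G atoms. Each operator has a fixed associativity and precedence level, so every string has one parse.

Unambiguous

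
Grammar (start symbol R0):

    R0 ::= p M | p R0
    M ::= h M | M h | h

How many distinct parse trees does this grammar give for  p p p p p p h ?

1

Parse trees for p p p p p p h:
  [R0 p [R0 p [R0 p [R0 p [R0 p [R0 p [M h]]]]]]]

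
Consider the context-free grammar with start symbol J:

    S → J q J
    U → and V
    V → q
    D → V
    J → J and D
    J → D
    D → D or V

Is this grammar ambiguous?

Unambiguous

Only J, D, V are reachable from J; ignoring the rest: The grammar is stratified — J handles 'and' (left-recursive), D handles 'or', V atoms. Each operator has a fixed associativity and precedence level, so every string has one parse.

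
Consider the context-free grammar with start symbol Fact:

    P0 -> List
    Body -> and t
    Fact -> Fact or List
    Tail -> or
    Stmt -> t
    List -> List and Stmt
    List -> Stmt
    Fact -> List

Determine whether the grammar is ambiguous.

Unambiguous

Only Fact, List, Stmt are reachable from Fact; ignoring the rest: Fact → Fact or List | List  ;  List → List and Stmt | Stmt  — a left-associative chain with Stmt at the bottom. Each string factors uniquely by precedence.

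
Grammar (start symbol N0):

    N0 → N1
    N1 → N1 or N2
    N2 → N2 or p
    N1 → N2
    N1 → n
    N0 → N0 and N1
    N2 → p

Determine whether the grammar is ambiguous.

Ambiguous

Witness: p or p

Derivation 1: N0 ⇒ N1 ⇒ N1 or N2 ⇒ N2 or N2 ⇒ p or N2 ⇒ p or p
Derivation 2: N0 ⇒ N1 ⇒ N2 ⇒ N2 or p ⇒ p or p

Two distinct leftmost derivations for the same string.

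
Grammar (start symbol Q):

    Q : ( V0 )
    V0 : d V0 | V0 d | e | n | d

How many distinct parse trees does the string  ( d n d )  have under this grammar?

2

Parse trees for ( d n d ):
  [Q ( [V0 d [V0 [V0 n] d]] )]
  [Q ( [V0 [V0 d [V0 n]] d] )]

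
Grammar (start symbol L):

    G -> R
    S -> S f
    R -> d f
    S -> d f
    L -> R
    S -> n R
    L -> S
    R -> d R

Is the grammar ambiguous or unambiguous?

Ambiguous

Witness: d f

Derivation 1: L ⇒ R ⇒ d f
Derivation 2: L ⇒ S ⇒ d f

Two distinct leftmost derivations for the same string.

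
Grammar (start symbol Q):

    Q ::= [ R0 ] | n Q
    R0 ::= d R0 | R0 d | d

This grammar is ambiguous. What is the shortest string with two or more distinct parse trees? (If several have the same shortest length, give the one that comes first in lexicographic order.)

[ d d ]

length 3: no string has ≥2 trees
length 4: [ d d ] has 2 parse trees

Two derivations of [ d d ]:
  Q ⇒ [ R0 ] ⇒ [ d R0 ] ⇒ [ d d ]
  Q ⇒ [ R0 ] ⇒ [ R0 d ] ⇒ [ d d ]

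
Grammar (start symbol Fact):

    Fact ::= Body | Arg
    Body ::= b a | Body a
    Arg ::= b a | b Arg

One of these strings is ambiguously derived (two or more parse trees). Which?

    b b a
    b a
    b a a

b b a: 1 tree
b a: 2 trees
b a a: 1 tree

b a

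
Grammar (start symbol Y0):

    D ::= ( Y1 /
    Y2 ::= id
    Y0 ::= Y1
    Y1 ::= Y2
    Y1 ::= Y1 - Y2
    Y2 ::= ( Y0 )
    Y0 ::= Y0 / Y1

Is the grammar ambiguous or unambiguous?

Unambiguous

(D is unreachable from Y0, so its rules don't affect L(Y0).) This is a standard precedence ladder (Y0 over Y1 over Y2), with each level left-recursive on its own operator ('/' at Y0, '-' at Y1). That structure is LR(1), hence unambiguous.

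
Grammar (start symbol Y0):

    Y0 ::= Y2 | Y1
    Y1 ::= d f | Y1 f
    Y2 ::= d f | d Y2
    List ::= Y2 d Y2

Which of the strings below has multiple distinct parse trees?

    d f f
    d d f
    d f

d f

d f f: 1 tree
d d f: 1 tree
d f: 2 trees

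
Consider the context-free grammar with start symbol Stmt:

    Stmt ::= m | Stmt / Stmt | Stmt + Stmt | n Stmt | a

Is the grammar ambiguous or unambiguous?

Witness: n a + a

Derivation 1: Stmt ⇒ Stmt + Stmt ⇒ n Stmt + Stmt ⇒ n a + Stmt ⇒ n a + a
Derivation 2: Stmt ⇒ n Stmt ⇒ n Stmt + Stmt ⇒ n a + Stmt ⇒ n a + a

Two distinct leftmost derivations for the same string.

Ambiguous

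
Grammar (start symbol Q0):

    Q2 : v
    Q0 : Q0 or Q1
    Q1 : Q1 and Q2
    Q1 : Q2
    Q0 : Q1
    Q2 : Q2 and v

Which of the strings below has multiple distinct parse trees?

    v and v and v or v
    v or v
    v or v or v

v and v and v or v

v and v and v or v: 4 trees
v or v: 1 tree
v or v or v: 1 tree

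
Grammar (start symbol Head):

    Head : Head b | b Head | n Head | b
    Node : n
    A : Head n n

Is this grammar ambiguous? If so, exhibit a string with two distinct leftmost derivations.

Ambiguous

Witness: b b

Derivation 1: Head ⇒ Head b ⇒ b b
Derivation 2: Head ⇒ b Head ⇒ b b

Two distinct leftmost derivations for the same string.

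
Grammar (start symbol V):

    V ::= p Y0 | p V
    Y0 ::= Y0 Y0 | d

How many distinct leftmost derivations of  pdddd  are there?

Parse trees for pdddd:
  [V p [Y0 [Y0 d] [Y0 [Y0 d] [Y0 [Y0 d] [Y0 d]]]]]
  [V p [Y0 [Y0 d] [Y0 [Y0 [Y0 d] [Y0 d]] [Y0 d]]]]
  [V p [Y0 [Y0 [Y0 d] [Y0 d]] [Y0 [Y0 d] [Y0 d]]]]
  [V p [Y0 [Y0 [Y0 d] [Y0 [Y0 d] [Y0 d]]] [Y0 d]]]
  [V p [Y0 [Y0 [Y0 [Y0 d] [Y0 d]] [Y0 d]] [Y0 d]]]

5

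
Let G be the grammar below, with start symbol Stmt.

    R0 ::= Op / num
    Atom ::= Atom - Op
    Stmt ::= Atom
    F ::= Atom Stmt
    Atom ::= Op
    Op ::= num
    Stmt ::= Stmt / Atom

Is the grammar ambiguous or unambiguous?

(F, R0 are unreachable from Stmt, so their rules don't affect L(Stmt).) This is a standard precedence ladder (Stmt over Atom over Op), with each level left-recursive on its own operator ('/' at Stmt, '-' at Atom). That structure is LR(1), hence unambiguous.

Unambiguous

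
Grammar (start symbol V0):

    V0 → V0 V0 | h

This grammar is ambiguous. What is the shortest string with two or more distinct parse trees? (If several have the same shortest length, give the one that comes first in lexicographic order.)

length 1: no string has ≥2 trees
length 2: no string has ≥2 trees
length 3: h h h has 2 parse trees

Two derivations of h h h:
  V0 ⇒ V0 V0 ⇒ V0 V0 V0 ⇒ h V0 V0 ⇒ h h V0 ⇒ h h h
  V0 ⇒ V0 V0 ⇒ h V0 ⇒ h V0 V0 ⇒ h h V0 ⇒ h h h

h h h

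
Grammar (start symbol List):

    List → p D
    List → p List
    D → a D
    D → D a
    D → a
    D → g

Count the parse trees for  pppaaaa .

8

Parse trees for pppaaaa:
  [List p [List p [List p [D a [D a [D a [D a]]]]]]]
  [List p [List p [List p [D a [D a [D [D a] a]]]]]]
  [List p [List p [List p [D a [D [D a [D a]] a]]]]]
  [List p [List p [List p [D a [D [D [D a] a] a]]]]]
  [List p [List p [List p [D [D a [D a [D a]]] a]]]]
  [List p [List p [List p [D [D a [D [D a] a]] a]]]]
  [List p [List p [List p [D [D [D a [D a]] a] a]]]]
  [List p [List p [List p [D [D [D [D a] a] a] a]]]]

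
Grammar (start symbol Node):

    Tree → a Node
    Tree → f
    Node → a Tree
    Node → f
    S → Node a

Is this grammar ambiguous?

Only Node, Tree are reachable from Node; ignoring the rest: Each reachable nonterminal has at most one production per leading terminal, and all productions are right-linear; the derivation is determined token-by-token.

Unambiguous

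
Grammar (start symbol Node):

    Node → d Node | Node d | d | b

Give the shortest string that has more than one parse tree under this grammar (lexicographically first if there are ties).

d d

length 1: no string has ≥2 trees
length 2: d d has 2 parse trees

Two derivations of d d:
  Node ⇒ d Node ⇒ d d
  Node ⇒ Node d ⇒ d d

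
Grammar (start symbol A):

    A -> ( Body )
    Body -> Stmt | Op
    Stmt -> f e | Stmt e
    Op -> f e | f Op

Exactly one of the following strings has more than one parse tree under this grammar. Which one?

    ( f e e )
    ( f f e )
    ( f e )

( f e )

( f e e ): 1 tree
( f f e ): 1 tree
( f e ): 2 trees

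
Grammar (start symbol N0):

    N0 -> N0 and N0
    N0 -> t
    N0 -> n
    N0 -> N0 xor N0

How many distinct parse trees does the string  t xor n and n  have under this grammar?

2

Parse trees for t xor n and n:
  [N0 [N0 [N0 t] xor [N0 n]] and [N0 n]]
  [N0 [N0 t] xor [N0 [N0 n] and [N0 n]]]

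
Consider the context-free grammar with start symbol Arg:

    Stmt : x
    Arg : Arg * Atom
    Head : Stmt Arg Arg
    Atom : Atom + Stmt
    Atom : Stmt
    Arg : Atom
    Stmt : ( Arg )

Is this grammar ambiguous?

Only Arg, Atom, Stmt are reachable from Arg; ignoring the rest: This is a standard precedence ladder (Arg over Atom over Stmt), with each level left-recursive on its own operator ('*' at Arg, '+' at Atom). That structure is LR(1), hence unambiguous.

Unambiguous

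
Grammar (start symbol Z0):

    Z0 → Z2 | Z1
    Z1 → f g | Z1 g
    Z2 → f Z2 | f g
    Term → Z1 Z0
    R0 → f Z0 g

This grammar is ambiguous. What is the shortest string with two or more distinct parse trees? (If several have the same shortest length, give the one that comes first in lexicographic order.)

f g

length 2: f g has 2 parse trees

Two derivations of f g:
  Z0 ⇒ Z2 ⇒ f g
  Z0 ⇒ Z1 ⇒ f g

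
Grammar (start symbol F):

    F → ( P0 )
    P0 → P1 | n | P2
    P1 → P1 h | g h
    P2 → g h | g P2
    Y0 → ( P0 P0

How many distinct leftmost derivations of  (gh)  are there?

Parse trees for (gh):
  [F ( [P0 [P1 g h]] )]
  [F ( [P0 [P2 g h]] )]

2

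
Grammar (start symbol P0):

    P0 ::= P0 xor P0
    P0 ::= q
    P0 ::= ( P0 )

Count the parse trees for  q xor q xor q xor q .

Parse trees for q xor q xor q xor q:
  [P0 [P0 q] xor [P0 [P0 q] xor [P0 [P0 q] xor [P0 q]]]]
  [P0 [P0 q] xor [P0 [P0 [P0 q] xor [P0 q]] xor [P0 q]]]
  [P0 [P0 [P0 q] xor [P0 q]] xor [P0 [P0 q] xor [P0 q]]]
  [P0 [P0 [P0 q] xor [P0 [P0 q] xor [P0 q]]] xor [P0 q]]
  [P0 [P0 [P0 [P0 q] xor [P0 q]] xor [P0 q]] xor [P0 q]]

5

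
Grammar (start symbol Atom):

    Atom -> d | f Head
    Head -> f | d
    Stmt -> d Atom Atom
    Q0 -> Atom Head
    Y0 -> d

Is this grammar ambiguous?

Only Atom, Head are reachable from Atom; ignoring the rest: Each reachable nonterminal has at most one production per leading terminal, and all productions are right-linear; the derivation is determined token-by-token.

Unambiguous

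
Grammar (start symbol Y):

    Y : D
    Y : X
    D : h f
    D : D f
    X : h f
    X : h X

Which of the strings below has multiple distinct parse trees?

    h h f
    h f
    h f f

h f

h h f: 1 tree
h f: 2 trees
h f f: 1 tree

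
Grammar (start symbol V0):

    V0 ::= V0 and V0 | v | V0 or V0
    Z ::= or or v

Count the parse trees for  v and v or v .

2

Parse trees for v and v or v:
  [V0 [V0 v] and [V0 [V0 v] or [V0 v]]]
  [V0 [V0 [V0 v] and [V0 v]] or [V0 v]]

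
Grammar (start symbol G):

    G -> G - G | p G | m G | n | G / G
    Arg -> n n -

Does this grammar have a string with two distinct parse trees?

Ambiguous

Witness: m n - n

Derivation 1: G ⇒ G - G ⇒ m G - G ⇒ m n - G ⇒ m n - n
Derivation 2: G ⇒ m G ⇒ m G - G ⇒ m n - G ⇒ m n - n

Two distinct leftmost derivations for the same string.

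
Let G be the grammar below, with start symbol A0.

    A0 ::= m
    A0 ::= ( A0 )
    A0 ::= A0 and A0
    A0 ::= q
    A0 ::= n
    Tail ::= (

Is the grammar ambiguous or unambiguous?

Witness: m and m and m

Derivation 1: A0 ⇒ A0 and A0 ⇒ m and A0 ⇒ m and A0 and A0 ⇒ m and m and A0 ⇒ m and m and m
Derivation 2: A0 ⇒ A0 and A0 ⇒ A0 and A0 and A0 ⇒ m and A0 and A0 ⇒ m and m and A0 ⇒ m and m and m

Two distinct leftmost derivations for the same string.

Ambiguous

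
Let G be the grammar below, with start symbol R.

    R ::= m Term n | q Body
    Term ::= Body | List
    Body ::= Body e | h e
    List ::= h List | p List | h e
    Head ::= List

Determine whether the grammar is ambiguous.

Witness: m h e n

Derivation 1: R ⇒ m Term n ⇒ m Body n ⇒ m h e n
Derivation 2: R ⇒ m Term n ⇒ m List n ⇒ m h e n

Two distinct leftmost derivations for the same string.

Ambiguous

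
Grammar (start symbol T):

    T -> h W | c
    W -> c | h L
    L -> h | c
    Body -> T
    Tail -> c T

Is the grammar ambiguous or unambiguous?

Unambiguous

Only T, W, L are reachable from T; ignoring the rest: The reachable rules are right-linear with at most one rule per (nonterminal, next-terminal) pair. Each input token forces the next rule, so parsing is deterministic.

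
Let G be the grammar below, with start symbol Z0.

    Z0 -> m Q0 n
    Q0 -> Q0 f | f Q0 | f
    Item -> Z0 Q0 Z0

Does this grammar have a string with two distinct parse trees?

Ambiguous

Witness: m f f n

Derivation 1: Z0 ⇒ m Q0 n ⇒ m Q0 f n ⇒ m f f n
Derivation 2: Z0 ⇒ m Q0 n ⇒ m f Q0 n ⇒ m f f n

Two distinct leftmost derivations for the same string.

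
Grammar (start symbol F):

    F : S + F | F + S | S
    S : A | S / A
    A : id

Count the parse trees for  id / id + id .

Parse trees for id / id + id:
  [F [S [S [A id]] / [A id]] + [F [S [A id]]]]
  [F [F [S [S [A id]] / [A id]]] + [S [A id]]]

2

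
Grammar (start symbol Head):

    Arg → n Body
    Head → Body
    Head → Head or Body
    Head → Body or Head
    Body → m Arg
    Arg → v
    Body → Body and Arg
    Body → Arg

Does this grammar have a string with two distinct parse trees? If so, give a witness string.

Witness: v or v

Derivation 1: Head ⇒ Head or Body ⇒ Body or Body ⇒ Arg or Body ⇒ v or Body ⇒ v or Arg ⇒ v or v
Derivation 2: Head ⇒ Body or Head ⇒ Arg or Head ⇒ v or Head ⇒ v or Body ⇒ v or Arg ⇒ v or v

Two distinct leftmost derivations for the same string.

Ambiguous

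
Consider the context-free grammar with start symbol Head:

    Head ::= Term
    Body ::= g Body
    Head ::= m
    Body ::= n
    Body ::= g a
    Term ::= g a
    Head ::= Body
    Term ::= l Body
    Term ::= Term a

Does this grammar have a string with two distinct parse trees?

Ambiguous

Witness: g a

Derivation 1: Head ⇒ Term ⇒ g a
Derivation 2: Head ⇒ Body ⇒ g a

Two distinct leftmost derivations for the same string.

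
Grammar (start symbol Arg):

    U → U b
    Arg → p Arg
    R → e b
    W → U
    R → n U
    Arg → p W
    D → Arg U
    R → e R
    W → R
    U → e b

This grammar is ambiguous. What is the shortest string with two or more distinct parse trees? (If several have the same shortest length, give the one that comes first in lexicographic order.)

length 3: p e b has 2 parse trees

Two derivations of p e b:
  Arg ⇒ p W ⇒ p U ⇒ p e b
  Arg ⇒ p W ⇒ p R ⇒ p e b

p e b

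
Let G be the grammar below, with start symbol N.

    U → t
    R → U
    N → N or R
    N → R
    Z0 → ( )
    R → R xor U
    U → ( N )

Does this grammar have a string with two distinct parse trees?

Unambiguous

(Z0 is unreachable from N, so its rules don't affect L(N).) N → N or R | R  ;  R → R xor U | U  — a left-associative chain with U at the bottom. Each string factors uniquely by precedence.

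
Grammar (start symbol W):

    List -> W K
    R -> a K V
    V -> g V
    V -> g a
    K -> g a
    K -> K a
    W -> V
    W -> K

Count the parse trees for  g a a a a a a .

Parse trees for g a a a a a a:
  [W [K [K [K [K [K [K g a] a] a] a] a] a]]

1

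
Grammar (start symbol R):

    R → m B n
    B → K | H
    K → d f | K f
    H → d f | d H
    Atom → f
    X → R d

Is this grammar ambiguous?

Ambiguous

Witness: m d f n

Derivation 1: R ⇒ m B n ⇒ m K n ⇒ m d f n
Derivation 2: R ⇒ m B n ⇒ m H n ⇒ m d f n

Two distinct leftmost derivations for the same string.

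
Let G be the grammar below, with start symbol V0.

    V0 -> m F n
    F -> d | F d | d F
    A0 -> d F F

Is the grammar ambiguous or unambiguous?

Witness: m d d n

Derivation 1: V0 ⇒ m F n ⇒ m F d n ⇒ m d d n
Derivation 2: V0 ⇒ m F n ⇒ m d F n ⇒ m d d n

Two distinct leftmost derivations for the same string.

Ambiguous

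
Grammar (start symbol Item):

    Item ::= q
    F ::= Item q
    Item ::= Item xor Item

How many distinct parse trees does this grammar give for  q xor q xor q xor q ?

5

Parse trees for q xor q xor q xor q:
  [Item [Item q] xor [Item [Item q] xor [Item [Item q] xor [Item q]]]]
  [Item [Item q] xor [Item [Item [Item q] xor [Item q]] xor [Item q]]]
  [Item [Item [Item q] xor [Item q]] xor [Item [Item q] xor [Item q]]]
  [Item [Item [Item q] xor [Item [Item q] xor [Item q]]] xor [Item q]]
  [Item [Item [Item [Item q] xor [Item q]] xor [Item q]] xor [Item q]]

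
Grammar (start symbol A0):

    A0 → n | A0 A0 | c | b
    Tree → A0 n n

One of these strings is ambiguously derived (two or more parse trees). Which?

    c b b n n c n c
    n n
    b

c b b n n c n c: 429 trees
n n: 1 tree
b: 1 tree

c b b n n c n c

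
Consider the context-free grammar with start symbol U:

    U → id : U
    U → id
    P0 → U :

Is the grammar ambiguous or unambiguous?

Only U is reachable from U; ignoring the rest: The reachable grammar is A → atom sep A | atom. Each atom is followed by either the separator (recurse) or end-of-string (stop) — no choice point.

Unambiguous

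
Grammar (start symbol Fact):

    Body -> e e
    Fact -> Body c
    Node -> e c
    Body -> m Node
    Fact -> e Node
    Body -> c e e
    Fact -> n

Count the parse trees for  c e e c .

Parse trees for c e e c:
  [Fact [Body c e e] c]

1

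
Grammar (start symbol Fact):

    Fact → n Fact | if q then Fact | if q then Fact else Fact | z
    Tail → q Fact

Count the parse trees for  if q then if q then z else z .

Parse trees for if q then if q then z else z:
  [Fact if q then [Fact if q then [Fact z] else [Fact z]]]
  [Fact if q then [Fact if q then [Fact z]] else [Fact z]]

2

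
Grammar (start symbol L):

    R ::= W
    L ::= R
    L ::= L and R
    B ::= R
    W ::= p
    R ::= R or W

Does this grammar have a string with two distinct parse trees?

(B is unreachable from L, so its rules don't affect L(L).) This is a standard precedence ladder (L over R over W), with each level left-recursive on its own operator ('and' at L, 'or' at R). That structure is LR(1), hence unambiguous.

Unambiguous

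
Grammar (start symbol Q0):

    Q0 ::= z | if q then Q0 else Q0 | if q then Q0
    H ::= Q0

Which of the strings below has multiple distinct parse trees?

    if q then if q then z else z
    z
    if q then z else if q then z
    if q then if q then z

if q then if q then z else z: 2 trees
z: 1 tree
if q then z else if q then z: 1 tree
if q then if q then z: 1 tree

if q then if q then z else z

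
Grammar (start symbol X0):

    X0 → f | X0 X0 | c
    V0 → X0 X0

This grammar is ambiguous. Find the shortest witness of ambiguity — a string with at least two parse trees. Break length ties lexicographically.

length 1: no string has ≥2 trees
length 2: no string has ≥2 trees
length 3: c c c has 2 parse trees

Two derivations of c c c:
  X0 ⇒ X0 X0 ⇒ X0 X0 X0 ⇒ c X0 X0 ⇒ c c X0 ⇒ c c c
  X0 ⇒ X0 X0 ⇒ c X0 ⇒ c X0 X0 ⇒ c c X0 ⇒ c c c

c c c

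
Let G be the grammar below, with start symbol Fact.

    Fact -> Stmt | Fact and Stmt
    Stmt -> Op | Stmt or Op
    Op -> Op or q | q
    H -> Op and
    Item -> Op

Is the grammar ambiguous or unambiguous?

Ambiguous

Witness: q or q

Derivation 1: Fact ⇒ Stmt ⇒ Op ⇒ Op or q ⇒ q or q
Derivation 2: Fact ⇒ Stmt ⇒ Stmt or Op ⇒ Op or Op ⇒ q or Op ⇒ q or q

Two distinct leftmost derivations for the same string.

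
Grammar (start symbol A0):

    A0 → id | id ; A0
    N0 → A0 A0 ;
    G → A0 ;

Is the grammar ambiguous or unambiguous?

Unambiguous

Only A0 is reachable from A0; ignoring the rest: The reachable grammar is A → atom sep A | atom. Each atom is followed by either the separator (recurse) or end-of-string (stop) — no choice point.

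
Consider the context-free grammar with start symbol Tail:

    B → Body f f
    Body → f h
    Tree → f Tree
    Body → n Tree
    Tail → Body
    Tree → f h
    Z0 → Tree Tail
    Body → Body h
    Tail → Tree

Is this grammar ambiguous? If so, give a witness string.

Ambiguous

Witness: f h

Derivation 1: Tail ⇒ Body ⇒ f h
Derivation 2: Tail ⇒ Tree ⇒ f h

Two distinct leftmost derivations for the same string.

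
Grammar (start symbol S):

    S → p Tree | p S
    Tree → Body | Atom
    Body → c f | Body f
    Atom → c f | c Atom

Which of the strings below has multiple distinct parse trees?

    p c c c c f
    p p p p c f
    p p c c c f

p p p p c f

p c c c c f: 1 tree
p p p p c f: 2 trees
p p c c c f: 1 tree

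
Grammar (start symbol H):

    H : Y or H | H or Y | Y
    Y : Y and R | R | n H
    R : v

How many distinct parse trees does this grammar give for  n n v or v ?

Parse trees for n n v or v:
  [H [Y n [H [Y n [H [Y [R v]]]]]] or [H [Y [R v]]]]
  [H [H [Y n [H [Y n [H [Y [R v]]]]]]] or [Y [R v]]]
  [H [Y n [H [Y n [H [Y [R v]]]] or [H [Y [R v]]]]]]
  [H [Y n [H [H [Y n [H [Y [R v]]]]] or [Y [R v]]]]]
  [H [Y n [H [Y n [H [Y [R v]] or [H [Y [R v]]]]]]]]
  [H [Y n [H [Y n [H [H [Y [R v]]] or [Y [R v]]]]]]]

6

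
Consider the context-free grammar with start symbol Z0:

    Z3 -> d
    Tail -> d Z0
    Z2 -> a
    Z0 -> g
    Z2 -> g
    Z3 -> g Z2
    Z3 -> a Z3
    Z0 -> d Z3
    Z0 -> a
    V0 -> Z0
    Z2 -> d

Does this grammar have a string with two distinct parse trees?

Unambiguous

(V0, Tail are unreachable from Z0, so their rules don't affect L(Z0).) Restricted to the reachable nonterminals, every rule has the form A → t or A → t B, and no two rules for the same A share a first terminal. The grammar encodes a DFA — one run per string.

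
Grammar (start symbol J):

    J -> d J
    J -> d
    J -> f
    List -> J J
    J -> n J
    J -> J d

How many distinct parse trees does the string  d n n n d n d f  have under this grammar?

1

Parse trees for d n n n d n d f:
  [J d [J n [J n [J n [J d [J n [J d [J f]]]]]]]]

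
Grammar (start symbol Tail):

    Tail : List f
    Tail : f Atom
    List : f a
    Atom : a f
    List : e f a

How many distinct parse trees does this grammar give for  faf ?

Parse trees for faf:
  [Tail [List f a] f]
  [Tail f [Atom a f]]

2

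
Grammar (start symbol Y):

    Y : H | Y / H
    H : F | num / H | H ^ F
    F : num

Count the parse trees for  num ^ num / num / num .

2

Parse trees for num ^ num / num / num:
  [Y [Y [H [H [F num]] ^ [F num]]] / [H num / [H [F num]]]]
  [Y [Y [Y [H [H [F num]] ^ [F num]]] / [H [F num]]] / [H [F num]]]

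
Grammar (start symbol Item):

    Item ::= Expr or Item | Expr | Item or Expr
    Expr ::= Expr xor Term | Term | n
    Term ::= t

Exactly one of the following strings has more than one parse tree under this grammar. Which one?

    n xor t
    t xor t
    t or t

t or t

n xor t: 1 tree
t xor t: 1 tree
t or t: 2 trees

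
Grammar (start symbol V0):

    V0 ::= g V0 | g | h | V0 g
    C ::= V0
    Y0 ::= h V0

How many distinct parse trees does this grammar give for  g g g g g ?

16

Parse trees for g g g g g (showing first 6 of 16):
  [V0 g [V0 g [V0 g [V0 g [V0 g]]]]]
  [V0 g [V0 g [V0 g [V0 [V0 g] g]]]]
  [V0 g [V0 g [V0 [V0 g [V0 g]] g]]]
  [V0 g [V0 g [V0 [V0 [V0 g] g] g]]]
  [V0 g [V0 [V0 g [V0 g [V0 g]]] g]]
  [V0 g [V0 [V0 g [V0 [V0 g] g]] g]]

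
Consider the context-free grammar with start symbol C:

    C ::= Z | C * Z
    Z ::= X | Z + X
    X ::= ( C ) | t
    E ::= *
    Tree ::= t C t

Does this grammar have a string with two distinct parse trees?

Unambiguous

Only C, Z, X are reachable from C; ignoring the rest: The grammar is stratified — C handles '*' (left-recursive), Z handles '+', X atoms. Each operator has a fixed associativity and precedence level, so every string has one parse.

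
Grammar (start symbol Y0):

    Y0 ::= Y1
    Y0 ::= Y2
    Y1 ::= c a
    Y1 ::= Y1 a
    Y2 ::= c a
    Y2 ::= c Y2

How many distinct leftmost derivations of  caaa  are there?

1

Parse trees for caaa:
  [Y0 [Y1 [Y1 [Y1 c a] a] a]]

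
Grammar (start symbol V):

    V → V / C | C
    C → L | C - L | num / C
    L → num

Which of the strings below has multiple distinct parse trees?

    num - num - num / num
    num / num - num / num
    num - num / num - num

num / num - num / num

num - num - num / num: 1 tree
num / num - num / num: 3 trees
num - num / num - num: 1 tree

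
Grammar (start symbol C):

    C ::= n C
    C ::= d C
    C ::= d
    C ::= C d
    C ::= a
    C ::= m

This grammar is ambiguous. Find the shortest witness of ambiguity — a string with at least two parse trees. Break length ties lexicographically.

d d

length 1: no string has ≥2 trees
length 2: d d has 2 parse trees

Two derivations of d d:
  C ⇒ d C ⇒ d d
  C ⇒ C d ⇒ d d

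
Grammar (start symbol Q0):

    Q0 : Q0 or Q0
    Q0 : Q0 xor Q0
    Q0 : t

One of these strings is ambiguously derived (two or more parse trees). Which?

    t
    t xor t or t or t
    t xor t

t xor t or t or t

t: 1 tree
t xor t or t or t: 5 trees
t xor t: 1 tree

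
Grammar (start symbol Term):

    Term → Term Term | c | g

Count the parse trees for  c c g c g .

Parse trees for c c g c g (showing first 6 of 14):
  [Term [Term c] [Term [Term c] [Term [Term g] [Term [Term c] [Term g]]]]]
  [Term [Term c] [Term [Term c] [Term [Term [Term g] [Term c]] [Term g]]]]
  [Term [Term c] [Term [Term [Term c] [Term g]] [Term [Term c] [Term g]]]]
  [Term [Term c] [Term [Term [Term c] [Term [Term g] [Term c]]] [Term g]]]
  [Term [Term c] [Term [Term [Term [Term c] [Term g]] [Term c]] [Term g]]]
  [Term [Term [Term c] [Term c]] [Term [Term g] [Term [Term c] [Term g]]]]

14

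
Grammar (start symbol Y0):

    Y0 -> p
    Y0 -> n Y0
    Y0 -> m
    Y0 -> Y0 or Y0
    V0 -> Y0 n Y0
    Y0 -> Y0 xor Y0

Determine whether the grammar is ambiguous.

Witness: n m or m

Derivation 1: Y0 ⇒ n Y0 ⇒ n Y0 or Y0 ⇒ n m or Y0 ⇒ n m or m
Derivation 2: Y0 ⇒ Y0 or Y0 ⇒ n Y0 or Y0 ⇒ n m or Y0 ⇒ n m or m

Two distinct leftmost derivations for the same string.

Ambiguous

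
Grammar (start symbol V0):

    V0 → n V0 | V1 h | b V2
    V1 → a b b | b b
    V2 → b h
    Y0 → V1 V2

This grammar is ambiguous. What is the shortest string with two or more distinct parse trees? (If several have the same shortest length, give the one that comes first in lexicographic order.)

b b h

length 3: b b h has 2 parse trees

Two derivations of b b h:
  V0 ⇒ V1 h ⇒ b b h
  V0 ⇒ b V2 ⇒ b b h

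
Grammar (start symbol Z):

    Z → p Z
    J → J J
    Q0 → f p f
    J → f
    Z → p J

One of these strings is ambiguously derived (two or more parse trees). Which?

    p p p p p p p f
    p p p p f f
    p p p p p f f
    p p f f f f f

p p f f f f f

p p p p p p p f: 1 tree
p p p p f f: 1 tree
p p p p p f f: 1 tree
p p f f f f f: 14 trees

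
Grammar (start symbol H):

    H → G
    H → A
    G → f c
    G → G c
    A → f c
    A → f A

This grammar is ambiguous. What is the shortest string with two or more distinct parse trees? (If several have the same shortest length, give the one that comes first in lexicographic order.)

f c

length 2: f c has 2 parse trees

Two derivations of f c:
  H ⇒ G ⇒ f c
  H ⇒ A ⇒ f c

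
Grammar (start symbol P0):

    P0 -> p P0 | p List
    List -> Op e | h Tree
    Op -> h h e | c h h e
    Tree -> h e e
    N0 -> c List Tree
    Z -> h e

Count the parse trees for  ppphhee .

Parse trees for ppphhee:
  [P0 p [P0 p [P0 p [List [Op h h e] e]]]]
  [P0 p [P0 p [P0 p [List h [Tree h e e]]]]]

2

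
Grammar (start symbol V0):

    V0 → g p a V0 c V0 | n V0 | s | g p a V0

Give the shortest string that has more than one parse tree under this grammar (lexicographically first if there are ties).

g p a g p a s c s

length 1: no string has ≥2 trees
length 2: no string has ≥2 trees
length 3: no string has ≥2 trees
length 4: no string has ≥2 trees
length 5: no string has ≥2 trees
length 6: no string has ≥2 trees
length 7: no string has ≥2 trees
length 8: no string has ≥2 trees
length 9: g p a g p a s c s has 2 parse trees

Two derivations of g p a g p a s c s:
  V0 ⇒ g p a V0 c V0 ⇒ g p a g p a V0 c V0 ⇒ g p a g p a s c V0 ⇒ g p a g p a s c s
  V0 ⇒ g p a V0 ⇒ g p a g p a V0 c V0 ⇒ g p a g p a s c V0 ⇒ g p a g p a s c s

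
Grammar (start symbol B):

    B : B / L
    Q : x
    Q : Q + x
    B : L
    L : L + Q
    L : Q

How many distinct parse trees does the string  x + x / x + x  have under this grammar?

4

Parse trees for x + x / x + x:
  [B [B [L [L [Q x]] + [Q x]]] / [L [L [Q x]] + [Q x]]]
  [B [B [L [L [Q x]] + [Q x]]] / [L [Q [Q x] + x]]]
  [B [B [L [Q [Q x] + x]]] / [L [L [Q x]] + [Q x]]]
  [B [B [L [Q [Q x] + x]]] / [L [Q [Q x] + x]]]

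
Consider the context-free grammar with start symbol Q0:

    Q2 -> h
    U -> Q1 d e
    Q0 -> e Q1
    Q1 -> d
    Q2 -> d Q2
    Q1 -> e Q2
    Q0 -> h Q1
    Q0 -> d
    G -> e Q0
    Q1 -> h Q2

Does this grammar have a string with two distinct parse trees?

Unambiguous

(G, U are unreachable from Q0, so their rules don't affect L(Q0).) The reachable rules are right-linear with at most one rule per (nonterminal, next-terminal) pair. Each input token forces the next rule, so parsing is deterministic.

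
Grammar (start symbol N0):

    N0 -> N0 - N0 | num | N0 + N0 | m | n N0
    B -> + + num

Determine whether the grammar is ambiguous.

Witness: n m + m

Derivation 1: N0 ⇒ N0 + N0 ⇒ n N0 + N0 ⇒ n m + N0 ⇒ n m + m
Derivation 2: N0 ⇒ n N0 ⇒ n N0 + N0 ⇒ n m + N0 ⇒ n m + m

Two distinct leftmost derivations for the same string.

Ambiguous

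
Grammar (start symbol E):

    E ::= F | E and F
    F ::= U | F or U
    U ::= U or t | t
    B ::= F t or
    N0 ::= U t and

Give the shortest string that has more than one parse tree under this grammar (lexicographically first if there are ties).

t or t

length 1: no string has ≥2 trees
length 3: t or t has 2 parse trees

Two derivations of t or t:
  E ⇒ F ⇒ U ⇒ U or t ⇒ t or t
  E ⇒ F ⇒ F or U ⇒ U or U ⇒ t or U ⇒ t or t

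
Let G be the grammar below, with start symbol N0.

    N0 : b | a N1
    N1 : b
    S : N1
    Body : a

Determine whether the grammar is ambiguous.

Unambiguous

(S, Body are unreachable from N0, so their rules don't affect L(N0).) Each reachable nonterminal has at most one production per leading terminal, and all productions are right-linear; the derivation is determined token-by-token.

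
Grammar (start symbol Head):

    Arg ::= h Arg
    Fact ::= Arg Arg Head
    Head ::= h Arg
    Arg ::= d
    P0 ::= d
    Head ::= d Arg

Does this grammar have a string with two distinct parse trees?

Unambiguous

(Fact, P0 are unreachable from Head, so their rules don't affect L(Head).) The reachable rules are right-linear with at most one rule per (nonterminal, next-terminal) pair. Each input token forces the next rule, so parsing is deterministic.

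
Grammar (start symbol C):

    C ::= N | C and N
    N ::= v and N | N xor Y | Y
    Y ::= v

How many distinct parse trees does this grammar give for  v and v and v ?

4

Parse trees for v and v and v:
  [C [N v and [N v and [N [Y v]]]]]
  [C [C [N [Y v]]] and [N v and [N [Y v]]]]
  [C [C [N v and [N [Y v]]]] and [N [Y v]]]
  [C [C [C [N [Y v]]] and [N [Y v]]] and [N [Y v]]]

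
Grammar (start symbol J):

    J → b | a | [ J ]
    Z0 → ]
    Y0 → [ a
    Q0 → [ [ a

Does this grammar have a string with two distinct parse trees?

Only J is reachable from J; ignoring the rest: Each string is a nest of matched brackets around a single atom. An opening bracket forces the recursive rule; an atom forces the base rule.

Unambiguous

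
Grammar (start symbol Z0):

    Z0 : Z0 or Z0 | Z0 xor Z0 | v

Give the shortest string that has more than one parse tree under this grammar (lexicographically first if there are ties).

length 1: no string has ≥2 trees
length 3: no string has ≥2 trees
length 5: v or v or v has 2 parse trees

Two derivations of v or v or v:
  Z0 ⇒ Z0 or Z0 ⇒ Z0 or Z0 or Z0 ⇒ v or Z0 or Z0 ⇒ v or v or Z0 ⇒ v or v or v
  Z0 ⇒ Z0 or Z0 ⇒ v or Z0 ⇒ v or Z0 or Z0 ⇒ v or v or Z0 ⇒ v or v or v

v or v or v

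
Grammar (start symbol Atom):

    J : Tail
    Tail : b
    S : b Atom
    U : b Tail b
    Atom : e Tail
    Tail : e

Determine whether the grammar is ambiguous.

Unambiguous

Only Atom, Tail are reachable from Atom; ignoring the rest: Each reachable nonterminal has at most one production per leading terminal, and all productions are right-linear; the derivation is determined token-by-token.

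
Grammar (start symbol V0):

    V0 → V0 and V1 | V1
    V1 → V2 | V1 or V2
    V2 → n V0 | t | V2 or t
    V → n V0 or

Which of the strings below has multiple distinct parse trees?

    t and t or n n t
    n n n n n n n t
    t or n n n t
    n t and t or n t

n t and t or n t

t and t or n n t: 1 tree
n n n n n n n t: 1 tree
t or n n n t: 1 tree
n t and t or n t: 3 trees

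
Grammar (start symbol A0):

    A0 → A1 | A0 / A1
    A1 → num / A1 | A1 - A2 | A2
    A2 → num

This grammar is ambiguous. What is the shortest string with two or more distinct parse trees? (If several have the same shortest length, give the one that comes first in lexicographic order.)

num / num

length 1: no string has ≥2 trees
length 3: num / num has 2 parse trees

Two derivations of num / num:
  A0 ⇒ A1 ⇒ num / A1 ⇒ num / A2 ⇒ num / num
  A0 ⇒ A0 / A1 ⇒ A1 / A1 ⇒ A2 / A1 ⇒ num / A1 ⇒ num / A2 ⇒ num / num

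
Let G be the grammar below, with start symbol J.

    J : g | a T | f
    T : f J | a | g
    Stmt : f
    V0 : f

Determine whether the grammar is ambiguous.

Only J, T are reachable from J; ignoring the rest: The reachable rules are right-linear with at most one rule per (nonterminal, next-terminal) pair. Each input token forces the next rule, so parsing is deterministic.

Unambiguous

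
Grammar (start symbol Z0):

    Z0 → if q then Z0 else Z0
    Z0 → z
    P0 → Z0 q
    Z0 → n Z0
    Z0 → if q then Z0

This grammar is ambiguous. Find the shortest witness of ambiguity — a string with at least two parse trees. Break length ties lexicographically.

if q then if q then z else z

length 1: no string has ≥2 trees
length 2: no string has ≥2 trees
length 3: no string has ≥2 trees
length 4: no string has ≥2 trees
length 5: no string has ≥2 trees
length 6: no string has ≥2 trees
length 7: no string has ≥2 trees
length 8: no string has ≥2 trees
length 9: if q then if q then z else z has 2 parse trees

Two derivations of if q then if q then z else z:
  Z0 ⇒ if q then Z0 else Z0 ⇒ if q then if q then Z0 else Z0 ⇒ if q then if q then z else Z0 ⇒ if q then if q then z else z
  Z0 ⇒ if q then Z0 ⇒ if q then if q then Z0 else Z0 ⇒ if q then if q then z else Z0 ⇒ if q then if q then z else z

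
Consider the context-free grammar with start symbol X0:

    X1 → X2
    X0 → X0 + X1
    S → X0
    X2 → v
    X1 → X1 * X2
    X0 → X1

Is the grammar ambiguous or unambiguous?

Only X0, X1, X2 are reachable from X0; ignoring the rest: This is a standard precedence ladder (X0 over X1 over X2), with each level left-recursive on its own operator ('+' at X0, '*' at X1). That structure is LR(1), hence unambiguous.

Unambiguous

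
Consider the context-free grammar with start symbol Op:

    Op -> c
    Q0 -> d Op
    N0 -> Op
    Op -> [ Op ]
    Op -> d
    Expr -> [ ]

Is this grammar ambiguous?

Unambiguous

(Expr, Q0, N0 are unreachable from Op, so their rules don't affect L(Op).) L(Op) is { openⁿ atom closeⁿ : n ≥ 0 }. The bracket depth fixes n, and the derivation is forced at every step.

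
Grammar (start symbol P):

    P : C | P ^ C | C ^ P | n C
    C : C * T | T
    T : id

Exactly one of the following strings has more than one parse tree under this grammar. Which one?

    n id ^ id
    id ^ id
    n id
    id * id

n id ^ id: 1 tree
id ^ id: 2 trees
n id: 1 tree
id * id: 1 tree

id ^ id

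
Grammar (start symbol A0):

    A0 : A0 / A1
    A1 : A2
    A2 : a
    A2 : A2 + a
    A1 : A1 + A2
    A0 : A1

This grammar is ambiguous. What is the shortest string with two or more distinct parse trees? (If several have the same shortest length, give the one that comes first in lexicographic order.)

a + a

length 1: no string has ≥2 trees
length 3: a + a has 2 parse trees

Two derivations of a + a:
  A0 ⇒ A1 ⇒ A2 ⇒ A2 + a ⇒ a + a
  A0 ⇒ A1 ⇒ A1 + A2 ⇒ A2 + A2 ⇒ a + A2 ⇒ a + a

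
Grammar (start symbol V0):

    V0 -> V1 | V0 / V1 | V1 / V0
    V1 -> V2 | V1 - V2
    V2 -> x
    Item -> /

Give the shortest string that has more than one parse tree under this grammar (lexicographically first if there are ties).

x / x

length 1: no string has ≥2 trees
length 3: x / x has 2 parse trees

Two derivations of x / x:
  V0 ⇒ V0 / V1 ⇒ V1 / V1 ⇒ V2 / V1 ⇒ x / V1 ⇒ x / V2 ⇒ x / x
  V0 ⇒ V1 / V0 ⇒ V2 / V0 ⇒ x / V0 ⇒ x / V1 ⇒ x / V2 ⇒ x / x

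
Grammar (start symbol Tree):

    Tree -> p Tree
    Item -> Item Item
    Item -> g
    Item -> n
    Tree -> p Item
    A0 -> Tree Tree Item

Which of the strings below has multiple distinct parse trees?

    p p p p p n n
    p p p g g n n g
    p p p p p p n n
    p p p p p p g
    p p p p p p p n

p p p p p n n: 1 tree
p p p g g n n g: 14 trees
p p p p p p n n: 1 tree
p p p p p p g: 1 tree
p p p p p p p n: 1 tree

p p p g g n n g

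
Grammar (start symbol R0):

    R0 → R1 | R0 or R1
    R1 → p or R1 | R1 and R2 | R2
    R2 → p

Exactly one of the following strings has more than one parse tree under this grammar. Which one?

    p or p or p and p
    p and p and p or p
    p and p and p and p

p or p or p and p

p or p or p and p: 7 trees
p and p and p or p: 1 tree
p and p and p and p: 1 tree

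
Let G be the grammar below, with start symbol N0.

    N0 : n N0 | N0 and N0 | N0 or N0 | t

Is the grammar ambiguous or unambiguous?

Witness: n t and t

Derivation 1: N0 ⇒ n N0 ⇒ n N0 and N0 ⇒ n t and N0 ⇒ n t and t
Derivation 2: N0 ⇒ N0 and N0 ⇒ n N0 and N0 ⇒ n t and N0 ⇒ n t and t

Two distinct leftmost derivations for the same string.

Ambiguous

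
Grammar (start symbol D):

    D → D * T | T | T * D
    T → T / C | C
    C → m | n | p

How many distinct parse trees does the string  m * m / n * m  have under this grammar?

Parse trees for m * m / n * m:
  [D [D [D [T [C m]]] * [T [T [C m]] / [C n]]] * [T [C m]]]
  [D [D [T [C m]] * [D [T [T [C m]] / [C n]]]] * [T [C m]]]
  [D [T [C m]] * [D [D [T [T [C m]] / [C n]]] * [T [C m]]]]
  [D [T [C m]] * [D [T [T [C m]] / [C n]] * [D [T [C m]]]]]

4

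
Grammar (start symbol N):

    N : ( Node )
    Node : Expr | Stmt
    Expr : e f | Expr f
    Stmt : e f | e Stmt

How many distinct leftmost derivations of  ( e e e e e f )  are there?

Parse trees for ( e e e e e f ):
  [N ( [Node [Stmt e [Stmt e [Stmt e [Stmt e [Stmt e f]]]]]] )]

1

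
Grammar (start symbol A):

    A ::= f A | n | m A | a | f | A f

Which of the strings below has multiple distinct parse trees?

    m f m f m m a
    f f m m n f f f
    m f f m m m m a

f f m m n f f f

m f m f m m a: 1 tree
f f m m n f f f: 35 trees
m f f m m m m a: 1 tree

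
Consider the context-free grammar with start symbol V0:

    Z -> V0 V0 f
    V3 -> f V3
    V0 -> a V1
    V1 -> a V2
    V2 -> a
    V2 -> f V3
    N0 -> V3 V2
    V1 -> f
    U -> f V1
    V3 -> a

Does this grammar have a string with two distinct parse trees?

(U, Z, N0 are unreachable from V0, so their rules don't affect L(V0).) The reachable rules are right-linear with at most one rule per (nonterminal, next-terminal) pair. Each input token forces the next rule, so parsing is deterministic.

Unambiguous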